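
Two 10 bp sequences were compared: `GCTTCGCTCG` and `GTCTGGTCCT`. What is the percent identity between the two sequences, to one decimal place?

Mismatches at positions 2, 3, 5, 7, 8, 10 (1-based): 6 of 10.
Identical positions: 4/10 = 40% → 40.0%.

40.0%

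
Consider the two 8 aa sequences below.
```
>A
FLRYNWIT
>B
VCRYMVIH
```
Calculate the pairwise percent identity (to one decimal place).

Mismatches at positions 1, 2, 5, 6, 8 (1-based): 5 of 8.
Identical positions: 3/8 = 37.5% → 37.5%.

37.5%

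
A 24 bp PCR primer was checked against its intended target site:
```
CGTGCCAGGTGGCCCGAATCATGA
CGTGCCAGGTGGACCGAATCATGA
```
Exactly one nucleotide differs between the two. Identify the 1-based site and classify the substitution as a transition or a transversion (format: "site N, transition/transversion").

The sequences differ only at site 13: C→A (pyrimidine→purine), a transversion.

site 13, transversion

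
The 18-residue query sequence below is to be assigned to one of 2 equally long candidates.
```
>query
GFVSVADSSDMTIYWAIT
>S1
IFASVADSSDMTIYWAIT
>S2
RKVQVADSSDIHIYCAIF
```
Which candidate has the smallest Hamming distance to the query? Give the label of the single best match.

S1 differs at 2 positions; S2 differs at 7 positions. The closest is S1.

S1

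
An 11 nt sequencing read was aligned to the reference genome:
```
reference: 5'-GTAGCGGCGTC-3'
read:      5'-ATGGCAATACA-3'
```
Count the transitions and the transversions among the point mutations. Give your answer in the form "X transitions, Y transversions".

7 transitions, 1 transversion

Mismatches (1-based):
base 1: G→A (purine→purine, transition)
base 3: A→G (purine→purine, transition)
base 6: G→A (purine→purine, transition)
base 7: G→A (purine→purine, transition)
base 8: C→T (pyrimidine→pyrimidine, transition)
base 9: G→A (purine→purine, transition)
base 10: T→C (pyrimidine→pyrimidine, transition)
base 11: C→A (pyrimidine→purine, transversion)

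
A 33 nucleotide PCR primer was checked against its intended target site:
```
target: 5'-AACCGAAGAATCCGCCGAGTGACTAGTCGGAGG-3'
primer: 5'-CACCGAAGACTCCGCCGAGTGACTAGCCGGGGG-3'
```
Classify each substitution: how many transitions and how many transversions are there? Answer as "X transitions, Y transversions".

2 transitions, 2 transversions

Transitions (purine↔purine or pyrimidine↔pyrimidine): 27 T→C, 31 A→G.
Transversions (purine↔pyrimidine): 1 A→C, 10 A→C.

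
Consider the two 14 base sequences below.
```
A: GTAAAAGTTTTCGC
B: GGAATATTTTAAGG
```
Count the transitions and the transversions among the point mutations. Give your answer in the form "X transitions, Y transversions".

0 transitions, 6 transversions

Transitions (purine↔purine or pyrimidine↔pyrimidine): none.
Transversions (purine↔pyrimidine): 2 T→G, 5 A→T, 7 G→T, 11 T→A, 12 C→A, 14 C→G.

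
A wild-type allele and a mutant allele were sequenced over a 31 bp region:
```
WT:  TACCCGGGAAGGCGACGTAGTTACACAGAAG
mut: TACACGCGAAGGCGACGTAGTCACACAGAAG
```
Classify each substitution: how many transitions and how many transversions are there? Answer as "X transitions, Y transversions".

Mismatches (1-based):
position 4: C→A (pyrimidine→purine, transversion)
position 7: G→C (purine→pyrimidine, transversion)
position 22: T→C (pyrimidine→pyrimidine, transition)

1 transition, 2 transversions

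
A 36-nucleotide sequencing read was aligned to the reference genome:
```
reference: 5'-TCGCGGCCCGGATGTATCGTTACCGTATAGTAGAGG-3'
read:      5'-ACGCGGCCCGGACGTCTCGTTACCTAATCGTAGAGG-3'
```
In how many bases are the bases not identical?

Comparing position by position, 6 bases differ: 1 (T/A), 13 (T/C), 16 (A/C), 25 (G/T), 26 (T/A), 29 (A/C).

6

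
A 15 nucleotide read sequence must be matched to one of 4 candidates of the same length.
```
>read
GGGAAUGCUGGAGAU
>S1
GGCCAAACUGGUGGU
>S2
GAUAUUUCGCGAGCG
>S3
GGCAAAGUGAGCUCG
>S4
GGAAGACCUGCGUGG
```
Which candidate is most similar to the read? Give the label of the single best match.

Hamming distances to read — S1: 6; S2: 8; S3: 9; S4: 9.
Smallest is S1 with 6 mismatches.

S1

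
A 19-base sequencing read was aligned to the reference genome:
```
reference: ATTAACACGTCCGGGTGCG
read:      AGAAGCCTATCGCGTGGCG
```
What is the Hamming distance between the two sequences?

10

Comparing position by position, 10 bases differ: 2 (T/G), 3 (T/A), 5 (A/G), 7 (A/C), 8 (C/T), 9 (G/A), 12 (C/G), 13 (G/C), 15 (G/T), 16 (T/G).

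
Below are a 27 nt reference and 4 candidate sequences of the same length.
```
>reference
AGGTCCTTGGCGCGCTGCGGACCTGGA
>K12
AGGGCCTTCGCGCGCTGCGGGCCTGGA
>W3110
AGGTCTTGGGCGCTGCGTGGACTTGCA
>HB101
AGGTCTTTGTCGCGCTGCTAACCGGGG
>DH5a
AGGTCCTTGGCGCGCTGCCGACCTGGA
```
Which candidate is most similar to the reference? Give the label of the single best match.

Hamming distances to reference — K12: 3; W3110: 8; HB101: 6; DH5a: 1.
Smallest is DH5a with 1 mismatch.

DH5a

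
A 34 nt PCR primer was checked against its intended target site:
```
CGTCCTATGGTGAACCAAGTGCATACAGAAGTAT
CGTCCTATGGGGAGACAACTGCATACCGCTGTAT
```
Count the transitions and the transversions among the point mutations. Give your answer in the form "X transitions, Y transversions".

1 transition, 6 transversions

Transitions (purine↔purine or pyrimidine↔pyrimidine): 14 A→G.
Transversions (purine↔pyrimidine): 11 T→G, 15 C→A, 19 G→C, 27 A→C, 29 A→C, 30 A→T.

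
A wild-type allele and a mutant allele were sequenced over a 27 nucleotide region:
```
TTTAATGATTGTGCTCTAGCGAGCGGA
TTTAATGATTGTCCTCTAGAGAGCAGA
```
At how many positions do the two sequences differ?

Mismatches (1-based): position 13: G→C; position 20: C→A; position 25: G→A.

3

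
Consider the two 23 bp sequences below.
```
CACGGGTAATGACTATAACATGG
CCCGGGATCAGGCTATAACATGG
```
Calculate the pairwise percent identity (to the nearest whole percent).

74%

Mismatches at positions 2, 7, 8, 9, 10, 12 (1-based): 6 of 23.
Identical positions: 17/23 = 73.91% → 74%.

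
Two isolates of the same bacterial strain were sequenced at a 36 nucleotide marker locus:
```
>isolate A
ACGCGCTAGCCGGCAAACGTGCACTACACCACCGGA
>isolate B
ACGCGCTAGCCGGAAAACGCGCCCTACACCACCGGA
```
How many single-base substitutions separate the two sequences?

3

The sequences differ at positions 14, 20, 23 (1-based) — 3 in total.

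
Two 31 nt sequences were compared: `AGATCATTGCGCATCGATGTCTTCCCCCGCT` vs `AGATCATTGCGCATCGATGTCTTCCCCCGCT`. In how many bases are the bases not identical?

The two sequences are identical at every position.

0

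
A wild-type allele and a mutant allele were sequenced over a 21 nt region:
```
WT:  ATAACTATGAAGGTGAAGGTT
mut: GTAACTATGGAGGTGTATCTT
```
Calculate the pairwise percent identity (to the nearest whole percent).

76%

Mismatches at positions 1, 10, 16, 18, 19 (1-based): 5 of 21.
Identical positions: 16/21 = 76.19% → 76%.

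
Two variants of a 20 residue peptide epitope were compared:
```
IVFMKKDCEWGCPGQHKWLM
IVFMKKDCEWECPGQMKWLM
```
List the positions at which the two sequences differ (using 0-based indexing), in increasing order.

Scanning 0-based: 10: G/E; 15: H/M.

10, 15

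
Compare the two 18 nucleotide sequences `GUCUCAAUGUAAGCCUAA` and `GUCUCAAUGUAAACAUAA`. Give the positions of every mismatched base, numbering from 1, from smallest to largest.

13, 15

Differences at position 13 (G→A), position 15 (C→A).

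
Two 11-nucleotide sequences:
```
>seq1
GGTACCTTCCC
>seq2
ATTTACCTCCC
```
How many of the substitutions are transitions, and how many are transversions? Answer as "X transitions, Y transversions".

2 transitions, 3 transversions

Mismatches (1-based):
site 1: G→A (purine→purine, transition)
site 2: G→T (purine→pyrimidine, transversion)
site 4: A→T (purine→pyrimidine, transversion)
site 5: C→A (pyrimidine→purine, transversion)
site 7: T→C (pyrimidine→pyrimidine, transition)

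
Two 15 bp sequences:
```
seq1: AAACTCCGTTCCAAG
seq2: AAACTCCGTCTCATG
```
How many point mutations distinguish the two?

3

Mismatches (1-based): site 10: T→C; site 11: C→T; site 14: A→T.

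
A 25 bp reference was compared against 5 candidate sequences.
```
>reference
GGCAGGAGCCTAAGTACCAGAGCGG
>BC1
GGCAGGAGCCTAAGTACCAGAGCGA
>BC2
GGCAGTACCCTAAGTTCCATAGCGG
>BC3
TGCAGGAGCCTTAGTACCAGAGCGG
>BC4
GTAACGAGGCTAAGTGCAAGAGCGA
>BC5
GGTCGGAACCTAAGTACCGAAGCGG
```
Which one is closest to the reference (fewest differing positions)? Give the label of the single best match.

BC1 differs at 1 position; BC2 differs at 4 positions; BC3 differs at 2 positions; BC4 differs at 7 positions; BC5 differs at 5 positions. The closest is BC1.

BC1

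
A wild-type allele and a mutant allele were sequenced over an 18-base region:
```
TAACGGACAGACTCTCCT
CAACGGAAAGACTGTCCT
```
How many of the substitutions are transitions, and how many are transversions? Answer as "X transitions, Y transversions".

1 transition, 2 transversions

Transitions (purine↔purine or pyrimidine↔pyrimidine): 1 T→C.
Transversions (purine↔pyrimidine): 8 C→A, 14 C→G.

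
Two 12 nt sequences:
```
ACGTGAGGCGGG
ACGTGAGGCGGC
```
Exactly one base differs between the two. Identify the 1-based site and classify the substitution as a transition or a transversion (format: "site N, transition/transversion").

Site 12 changes G→C. G is a purine and C is a pyrimidine, so this is a transversion.

site 12, transversion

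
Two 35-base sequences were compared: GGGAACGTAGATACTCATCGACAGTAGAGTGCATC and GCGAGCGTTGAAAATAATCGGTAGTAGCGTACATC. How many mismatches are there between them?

10

Comparing position by position, 10 sites differ: 2 (G/C), 5 (A/G), 9 (A/T), 12 (T/A), 14 (C/A), 16 (C/A), 21 (A/G), 22 (C/T), 28 (A/C), 31 (G/A).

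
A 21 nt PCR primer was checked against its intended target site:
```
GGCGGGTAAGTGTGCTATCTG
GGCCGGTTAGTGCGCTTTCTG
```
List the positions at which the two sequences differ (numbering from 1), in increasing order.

4, 8, 13, 17

Differences at position 4 (G→C), position 8 (A→T), position 13 (T→C), position 17 (A→T).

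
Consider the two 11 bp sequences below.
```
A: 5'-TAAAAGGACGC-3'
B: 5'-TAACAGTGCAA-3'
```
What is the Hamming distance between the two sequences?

Mismatches (1-based): position 4: A→C; position 7: G→T; position 8: A→G; position 10: G→A; position 11: C→A.

5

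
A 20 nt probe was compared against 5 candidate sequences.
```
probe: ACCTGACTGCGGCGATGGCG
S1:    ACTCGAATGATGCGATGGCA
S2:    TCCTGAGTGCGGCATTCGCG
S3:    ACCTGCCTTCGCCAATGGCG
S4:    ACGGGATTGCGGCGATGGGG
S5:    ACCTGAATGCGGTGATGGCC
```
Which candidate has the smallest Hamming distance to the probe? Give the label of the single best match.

Hamming distances to probe — S1: 6; S2: 5; S3: 4; S4: 4; S5: 3.
Smallest is S5 with 3 mismatches.

S5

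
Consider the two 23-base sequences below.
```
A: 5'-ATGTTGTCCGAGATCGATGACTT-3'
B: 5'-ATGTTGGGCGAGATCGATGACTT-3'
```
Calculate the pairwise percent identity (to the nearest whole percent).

91%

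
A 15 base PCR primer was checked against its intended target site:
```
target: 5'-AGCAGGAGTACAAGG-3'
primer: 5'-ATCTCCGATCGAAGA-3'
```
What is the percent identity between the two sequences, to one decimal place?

Mismatches at positions 2, 4, 5, 6, 7, 8, 10, 11, 15 (1-based): 9 of 15.
Identical positions: 6/15 = 40% → 40.0%.

40.0%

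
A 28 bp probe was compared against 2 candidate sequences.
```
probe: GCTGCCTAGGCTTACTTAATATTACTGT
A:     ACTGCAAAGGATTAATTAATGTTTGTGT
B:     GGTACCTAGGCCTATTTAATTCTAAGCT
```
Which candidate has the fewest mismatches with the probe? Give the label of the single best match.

A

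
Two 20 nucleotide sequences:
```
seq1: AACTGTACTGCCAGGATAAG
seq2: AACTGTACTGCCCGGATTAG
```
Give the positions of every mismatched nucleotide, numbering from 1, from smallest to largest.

Differences at position 13 (A→C), position 18 (A→T).

13, 18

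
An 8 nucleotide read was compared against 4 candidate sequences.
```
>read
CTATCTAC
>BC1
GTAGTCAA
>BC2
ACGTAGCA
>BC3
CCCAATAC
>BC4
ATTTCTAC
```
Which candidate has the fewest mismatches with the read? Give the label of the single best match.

BC4

BC1 differs at 5 bases; BC2 differs at 7 bases; BC3 differs at 4 bases; BC4 differs at 2 bases. The closest is BC4.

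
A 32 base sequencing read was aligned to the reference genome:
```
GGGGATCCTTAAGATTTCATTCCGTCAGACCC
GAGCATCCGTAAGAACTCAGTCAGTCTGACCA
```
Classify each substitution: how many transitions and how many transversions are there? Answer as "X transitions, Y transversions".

Mismatches (1-based):
site 2: G→A (purine→purine, transition)
site 4: G→C (purine→pyrimidine, transversion)
site 9: T→G (pyrimidine→purine, transversion)
site 15: T→A (pyrimidine→purine, transversion)
site 16: T→C (pyrimidine→pyrimidine, transition)
site 20: T→G (pyrimidine→purine, transversion)
site 23: C→A (pyrimidine→purine, transversion)
site 27: A→T (purine→pyrimidine, transversion)
site 32: C→A (pyrimidine→purine, transversion)

2 transitions, 7 transversions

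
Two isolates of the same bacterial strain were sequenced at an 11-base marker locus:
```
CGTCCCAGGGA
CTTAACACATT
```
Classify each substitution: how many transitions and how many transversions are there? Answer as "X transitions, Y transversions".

Mismatches (1-based):
position 2: G→T (purine→pyrimidine, transversion)
position 4: C→A (pyrimidine→purine, transversion)
position 5: C→A (pyrimidine→purine, transversion)
position 8: G→C (purine→pyrimidine, transversion)
position 9: G→A (purine→purine, transition)
position 10: G→T (purine→pyrimidine, transversion)
position 11: A→T (purine→pyrimidine, transversion)

1 transition, 6 transversions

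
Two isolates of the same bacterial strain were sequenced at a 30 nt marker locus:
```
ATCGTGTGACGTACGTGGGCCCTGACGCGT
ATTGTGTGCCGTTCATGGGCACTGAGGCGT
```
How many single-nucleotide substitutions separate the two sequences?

Mismatches (1-based): position 3: C→T; position 9: A→C; position 13: A→T; position 15: G→A; position 21: C→A; position 26: C→G.

6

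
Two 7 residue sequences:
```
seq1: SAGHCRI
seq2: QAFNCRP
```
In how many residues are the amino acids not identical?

The sequences differ at residues 1, 3, 4, 7 (1-based) — 4 in total.

4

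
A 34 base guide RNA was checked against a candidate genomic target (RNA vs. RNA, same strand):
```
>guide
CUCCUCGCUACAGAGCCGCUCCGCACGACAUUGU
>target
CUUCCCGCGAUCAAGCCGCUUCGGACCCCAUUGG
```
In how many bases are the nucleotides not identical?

The sequences differ at bases 3, 5, 9, 11, 12, 13, 21, 24, 27, 28, 34 (1-based) — 11 in total.

11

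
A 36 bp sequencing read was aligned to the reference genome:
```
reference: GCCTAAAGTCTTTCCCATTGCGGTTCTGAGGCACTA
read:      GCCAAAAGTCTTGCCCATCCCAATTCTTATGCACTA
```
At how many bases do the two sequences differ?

8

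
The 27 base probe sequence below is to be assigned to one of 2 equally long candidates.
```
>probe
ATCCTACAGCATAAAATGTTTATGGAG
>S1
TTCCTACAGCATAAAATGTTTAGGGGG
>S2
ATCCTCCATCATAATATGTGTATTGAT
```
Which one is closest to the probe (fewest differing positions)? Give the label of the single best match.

S1 differs at 3 positions; S2 differs at 6 positions. The closest is S1.

S1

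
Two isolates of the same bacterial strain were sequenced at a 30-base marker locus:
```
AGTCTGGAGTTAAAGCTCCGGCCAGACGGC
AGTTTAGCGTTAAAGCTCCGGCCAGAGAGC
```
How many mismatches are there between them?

5

Comparing position by position, 5 bases differ: 4 (C/T), 6 (G/A), 8 (A/C), 27 (C/G), 28 (G/A).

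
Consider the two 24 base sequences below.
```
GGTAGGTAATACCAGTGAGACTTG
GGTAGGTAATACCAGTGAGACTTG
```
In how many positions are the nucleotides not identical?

The two sequences are identical at every position.

0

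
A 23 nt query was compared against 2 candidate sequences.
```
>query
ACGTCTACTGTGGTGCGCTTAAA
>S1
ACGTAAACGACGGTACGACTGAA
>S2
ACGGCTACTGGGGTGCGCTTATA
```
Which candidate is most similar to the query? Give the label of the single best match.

S2

S1 differs at 9 positions; S2 differs at 3 positions. The closest is S2.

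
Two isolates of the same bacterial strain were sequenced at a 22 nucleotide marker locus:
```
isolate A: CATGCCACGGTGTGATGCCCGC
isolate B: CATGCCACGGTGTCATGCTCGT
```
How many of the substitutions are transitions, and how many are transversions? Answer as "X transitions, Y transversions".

2 transitions, 1 transversion

Mismatches (1-based):
position 14: G→C (purine→pyrimidine, transversion)
position 19: C→T (pyrimidine→pyrimidine, transition)
position 22: C→T (pyrimidine→pyrimidine, transition)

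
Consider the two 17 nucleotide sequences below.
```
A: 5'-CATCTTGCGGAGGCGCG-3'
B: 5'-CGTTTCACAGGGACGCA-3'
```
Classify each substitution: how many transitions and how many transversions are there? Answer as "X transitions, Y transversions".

Mismatches (1-based):
position 2: A→G (purine→purine, transition)
position 4: C→T (pyrimidine→pyrimidine, transition)
position 6: T→C (pyrimidine→pyrimidine, transition)
position 7: G→A (purine→purine, transition)
position 9: G→A (purine→purine, transition)
position 11: A→G (purine→purine, transition)
position 13: G→A (purine→purine, transition)
position 17: G→A (purine→purine, transition)

8 transitions, 0 transversions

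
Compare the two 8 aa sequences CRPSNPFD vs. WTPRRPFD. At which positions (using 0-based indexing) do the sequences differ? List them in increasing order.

0, 1, 3, 4

Differences at position 0 (C→W), position 1 (R→T), position 3 (S→R), position 4 (N→R).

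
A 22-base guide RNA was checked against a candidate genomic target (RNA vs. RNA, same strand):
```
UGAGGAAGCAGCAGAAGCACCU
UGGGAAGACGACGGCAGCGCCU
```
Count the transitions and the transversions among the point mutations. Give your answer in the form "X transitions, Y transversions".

8 transitions, 1 transversion

Transitions (purine↔purine or pyrimidine↔pyrimidine): 3 A→G, 5 G→A, 7 A→G, 8 G→A, 10 A→G, 11 G→A, 13 A→G, 19 A→G.
Transversions (purine↔pyrimidine): 15 A→C.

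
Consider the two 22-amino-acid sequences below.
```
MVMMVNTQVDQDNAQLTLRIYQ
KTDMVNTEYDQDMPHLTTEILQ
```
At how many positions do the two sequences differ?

The sequences differ at positions 1, 2, 3, 8, 9, 13, 14, 15, 18, 19, 21 (1-based) — 11 in total.

11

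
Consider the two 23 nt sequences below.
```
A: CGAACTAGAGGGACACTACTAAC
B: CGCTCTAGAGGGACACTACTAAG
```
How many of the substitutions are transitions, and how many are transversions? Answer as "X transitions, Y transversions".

Mismatches (1-based):
site 3: A→C (purine→pyrimidine, transversion)
site 4: A→T (purine→pyrimidine, transversion)
site 23: C→G (pyrimidine→purine, transversion)

0 transitions, 3 transversions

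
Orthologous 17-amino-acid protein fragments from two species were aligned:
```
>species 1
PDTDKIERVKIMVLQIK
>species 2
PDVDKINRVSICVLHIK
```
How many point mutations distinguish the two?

Mismatches (1-based): residue 3: T→V; residue 7: E→N; residue 10: K→S; residue 12: M→C; residue 15: Q→H.

5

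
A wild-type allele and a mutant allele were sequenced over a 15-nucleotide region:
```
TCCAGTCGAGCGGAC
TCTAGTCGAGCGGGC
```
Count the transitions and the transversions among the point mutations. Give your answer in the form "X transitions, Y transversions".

2 transitions, 0 transversions

Transitions (purine↔purine or pyrimidine↔pyrimidine): 3 C→T, 14 A→G.
Transversions (purine↔pyrimidine): none.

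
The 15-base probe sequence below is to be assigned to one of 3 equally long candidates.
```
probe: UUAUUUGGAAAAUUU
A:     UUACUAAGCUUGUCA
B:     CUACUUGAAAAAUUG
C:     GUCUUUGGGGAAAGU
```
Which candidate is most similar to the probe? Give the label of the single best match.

B

Hamming distances to probe — A: 9; B: 4; C: 6.
Smallest is B with 4 mismatches.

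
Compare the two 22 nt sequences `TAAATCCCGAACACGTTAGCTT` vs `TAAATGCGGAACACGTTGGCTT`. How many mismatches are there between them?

3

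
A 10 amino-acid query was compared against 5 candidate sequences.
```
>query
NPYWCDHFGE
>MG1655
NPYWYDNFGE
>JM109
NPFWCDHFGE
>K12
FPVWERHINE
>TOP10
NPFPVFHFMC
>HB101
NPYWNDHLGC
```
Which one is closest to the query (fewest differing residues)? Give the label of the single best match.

JM109

MG1655 differs at 2 residues; JM109 differs at 1 residue; K12 differs at 6 residues; TOP10 differs at 6 residues; HB101 differs at 3 residues. The closest is JM109.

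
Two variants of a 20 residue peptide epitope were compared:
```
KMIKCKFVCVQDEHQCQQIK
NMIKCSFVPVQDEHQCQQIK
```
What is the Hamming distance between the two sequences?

3

The sequences differ at positions 1, 6, 9 (1-based) — 3 in total.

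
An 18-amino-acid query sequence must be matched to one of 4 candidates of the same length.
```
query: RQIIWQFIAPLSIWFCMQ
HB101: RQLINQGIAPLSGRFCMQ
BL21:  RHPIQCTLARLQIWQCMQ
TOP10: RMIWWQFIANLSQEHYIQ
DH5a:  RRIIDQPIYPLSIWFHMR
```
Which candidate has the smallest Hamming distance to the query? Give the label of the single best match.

Hamming distances to query — HB101: 5; BL21: 9; TOP10: 8; DH5a: 6.
Smallest is HB101 with 5 mismatches.

HB101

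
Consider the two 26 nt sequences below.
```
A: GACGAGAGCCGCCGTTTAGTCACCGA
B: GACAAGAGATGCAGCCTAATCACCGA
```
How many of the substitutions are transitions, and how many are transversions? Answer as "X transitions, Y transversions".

5 transitions, 2 transversions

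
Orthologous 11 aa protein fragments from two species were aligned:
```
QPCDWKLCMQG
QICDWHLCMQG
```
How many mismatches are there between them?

Mismatches (1-based): residue 2: P→I; residue 6: K→H.

2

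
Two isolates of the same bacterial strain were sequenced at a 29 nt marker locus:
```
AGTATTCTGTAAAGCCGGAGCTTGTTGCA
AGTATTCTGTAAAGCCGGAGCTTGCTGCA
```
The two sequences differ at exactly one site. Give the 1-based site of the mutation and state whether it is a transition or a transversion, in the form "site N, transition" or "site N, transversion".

site 25, transition

Site 25 changes T→C. T is a pyrimidine and C is a pyrimidine, so this is a transition.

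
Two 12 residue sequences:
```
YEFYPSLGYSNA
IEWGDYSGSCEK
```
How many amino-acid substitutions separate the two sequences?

Comparing position by position, 10 residues differ: 1 (Y/I), 3 (F/W), 4 (Y/G), 5 (P/D), 6 (S/Y), 7 (L/S), 9 (Y/S), 10 (S/C), 11 (N/E), 12 (A/K).

10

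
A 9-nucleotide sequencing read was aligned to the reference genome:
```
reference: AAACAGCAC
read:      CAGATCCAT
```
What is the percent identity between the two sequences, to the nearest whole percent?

33%

6 positions differ (1, 3, 4, 5, 6, 9), so 3 of 9 match: 3/9 = 33.33%.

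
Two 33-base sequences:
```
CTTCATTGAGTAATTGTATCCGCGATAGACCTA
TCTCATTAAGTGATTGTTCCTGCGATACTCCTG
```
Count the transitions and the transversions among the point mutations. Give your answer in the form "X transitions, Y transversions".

Transitions (purine↔purine or pyrimidine↔pyrimidine): 1 C→T, 2 T→C, 8 G→A, 12 A→G, 19 T→C, 21 C→T, 33 A→G.
Transversions (purine↔pyrimidine): 18 A→T, 28 G→C, 29 A→T.

7 transitions, 3 transversions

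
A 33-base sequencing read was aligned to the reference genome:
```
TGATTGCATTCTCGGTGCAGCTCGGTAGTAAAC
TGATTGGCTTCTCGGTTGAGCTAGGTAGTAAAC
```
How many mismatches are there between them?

5

Mismatches (1-based): site 7: C→G; site 8: A→C; site 17: G→T; site 18: C→G; site 23: C→A.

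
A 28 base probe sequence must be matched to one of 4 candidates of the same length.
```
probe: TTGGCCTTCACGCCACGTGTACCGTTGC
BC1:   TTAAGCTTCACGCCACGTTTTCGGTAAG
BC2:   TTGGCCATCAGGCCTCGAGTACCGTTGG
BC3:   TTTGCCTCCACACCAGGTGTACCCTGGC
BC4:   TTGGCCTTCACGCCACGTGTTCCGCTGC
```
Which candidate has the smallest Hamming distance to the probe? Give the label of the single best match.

Hamming distances to probe — BC1: 9; BC2: 5; BC3: 6; BC4: 2.
Smallest is BC4 with 2 mismatches.

BC4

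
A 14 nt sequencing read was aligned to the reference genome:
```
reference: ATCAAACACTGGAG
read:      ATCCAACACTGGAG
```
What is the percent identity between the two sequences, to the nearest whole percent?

1 position differs (4), so 13 of 14 match: 13/14 = 92.86%.

93%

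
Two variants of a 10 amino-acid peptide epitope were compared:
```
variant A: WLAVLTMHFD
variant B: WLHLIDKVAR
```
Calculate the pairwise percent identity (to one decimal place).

Mismatches at positions 3, 4, 5, 6, 7, 8, 9, 10 (1-based): 8 of 10.
Identical positions: 2/10 = 20% → 20.0%.

20.0%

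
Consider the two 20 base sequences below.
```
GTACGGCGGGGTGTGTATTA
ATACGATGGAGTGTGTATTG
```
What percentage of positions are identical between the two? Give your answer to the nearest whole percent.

75%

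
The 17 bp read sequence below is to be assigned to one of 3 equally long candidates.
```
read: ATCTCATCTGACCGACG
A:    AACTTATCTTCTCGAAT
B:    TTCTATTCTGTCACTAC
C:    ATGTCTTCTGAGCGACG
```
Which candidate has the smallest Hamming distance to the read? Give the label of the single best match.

C

A differs at 7 bases; B differs at 9 bases; C differs at 3 bases. The closest is C.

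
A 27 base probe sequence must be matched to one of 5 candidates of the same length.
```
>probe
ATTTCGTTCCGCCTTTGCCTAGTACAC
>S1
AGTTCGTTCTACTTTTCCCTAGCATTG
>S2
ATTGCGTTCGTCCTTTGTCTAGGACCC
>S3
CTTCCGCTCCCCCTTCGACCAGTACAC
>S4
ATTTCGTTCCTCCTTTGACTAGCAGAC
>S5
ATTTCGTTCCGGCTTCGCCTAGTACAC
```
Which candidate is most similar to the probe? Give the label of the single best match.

S5

Hamming distances to probe — S1: 9; S2: 6; S3: 7; S4: 4; S5: 2.
Smallest is S5 with 2 mismatches.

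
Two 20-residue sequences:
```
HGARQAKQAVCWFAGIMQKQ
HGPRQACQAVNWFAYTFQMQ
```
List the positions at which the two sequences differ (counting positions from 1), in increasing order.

3, 7, 11, 15, 16, 17, 19

Differences at position 3 (A→P), position 7 (K→C), position 11 (C→N), position 15 (G→Y), position 16 (I→T), position 17 (M→F), position 19 (K→M).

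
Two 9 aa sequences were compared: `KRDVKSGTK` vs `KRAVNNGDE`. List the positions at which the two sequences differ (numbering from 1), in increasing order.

3, 5, 6, 8, 9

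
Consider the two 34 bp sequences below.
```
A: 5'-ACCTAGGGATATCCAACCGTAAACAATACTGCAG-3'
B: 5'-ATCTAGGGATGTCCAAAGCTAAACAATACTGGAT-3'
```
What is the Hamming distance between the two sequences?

Comparing position by position, 7 sites differ: 2 (C/T), 11 (A/G), 17 (C/A), 18 (C/G), 19 (G/C), 32 (C/G), 34 (G/T).

7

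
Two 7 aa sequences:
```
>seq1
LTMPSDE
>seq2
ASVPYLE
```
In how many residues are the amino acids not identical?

5

The sequences differ at residues 1, 2, 3, 5, 6 (1-based) — 5 in total.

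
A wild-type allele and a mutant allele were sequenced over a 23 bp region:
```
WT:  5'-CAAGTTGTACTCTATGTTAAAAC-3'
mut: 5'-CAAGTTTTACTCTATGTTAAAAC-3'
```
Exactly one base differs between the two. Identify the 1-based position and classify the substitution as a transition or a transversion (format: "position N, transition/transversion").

position 7, transversion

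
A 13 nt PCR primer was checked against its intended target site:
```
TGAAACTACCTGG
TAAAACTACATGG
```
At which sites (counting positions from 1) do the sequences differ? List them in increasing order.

Differences at site 2 (G→A), site 10 (C→A).

2, 10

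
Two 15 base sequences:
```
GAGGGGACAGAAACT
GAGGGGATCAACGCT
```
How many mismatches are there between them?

5

Comparing position by position, 5 sites differ: 8 (C/T), 9 (A/C), 10 (G/A), 12 (A/C), 13 (A/G).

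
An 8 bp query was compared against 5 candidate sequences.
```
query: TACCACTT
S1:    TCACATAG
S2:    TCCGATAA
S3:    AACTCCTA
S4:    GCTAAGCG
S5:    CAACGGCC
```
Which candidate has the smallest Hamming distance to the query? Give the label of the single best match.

S3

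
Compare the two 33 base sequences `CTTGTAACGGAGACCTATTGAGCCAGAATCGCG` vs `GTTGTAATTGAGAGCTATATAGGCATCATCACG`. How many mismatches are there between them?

Comparing position by position, 10 positions differ: 1 (C/G), 8 (C/T), 9 (G/T), 14 (C/G), 19 (T/A), 20 (G/T), 23 (C/G), 26 (G/T), 27 (A/C), 31 (G/A).

10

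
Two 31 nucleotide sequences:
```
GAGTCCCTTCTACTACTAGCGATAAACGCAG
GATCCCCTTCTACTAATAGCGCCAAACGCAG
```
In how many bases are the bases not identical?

5

The sequences differ at bases 3, 4, 16, 22, 23 (1-based) — 5 in total.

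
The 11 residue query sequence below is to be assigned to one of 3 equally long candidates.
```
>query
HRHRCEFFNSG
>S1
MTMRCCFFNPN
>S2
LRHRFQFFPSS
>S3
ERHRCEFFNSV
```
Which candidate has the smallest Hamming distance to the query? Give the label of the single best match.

S3

Hamming distances to query — S1: 6; S2: 5; S3: 2.
Smallest is S3 with 2 mismatches.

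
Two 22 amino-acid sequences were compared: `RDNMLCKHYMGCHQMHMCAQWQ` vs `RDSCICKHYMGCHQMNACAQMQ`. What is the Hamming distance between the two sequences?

Mismatches (1-based): position 3: N→S; position 4: M→C; position 5: L→I; position 16: H→N; position 17: M→A; position 21: W→M.

6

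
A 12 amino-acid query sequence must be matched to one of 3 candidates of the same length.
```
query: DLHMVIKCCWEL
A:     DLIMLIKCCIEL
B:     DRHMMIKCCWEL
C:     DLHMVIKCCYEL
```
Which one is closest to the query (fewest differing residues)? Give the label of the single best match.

C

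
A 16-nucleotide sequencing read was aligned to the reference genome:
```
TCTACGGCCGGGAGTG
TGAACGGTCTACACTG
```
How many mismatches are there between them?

Comparing position by position, 7 positions differ: 2 (C/G), 3 (T/A), 8 (C/T), 10 (G/T), 11 (G/A), 12 (G/C), 14 (G/C).

7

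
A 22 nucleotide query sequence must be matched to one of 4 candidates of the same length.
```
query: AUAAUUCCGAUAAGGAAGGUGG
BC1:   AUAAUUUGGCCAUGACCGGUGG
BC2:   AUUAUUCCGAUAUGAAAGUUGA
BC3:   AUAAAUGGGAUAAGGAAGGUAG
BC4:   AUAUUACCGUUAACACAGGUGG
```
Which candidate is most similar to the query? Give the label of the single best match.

BC3

Hamming distances to query — BC1: 8; BC2: 5; BC3: 4; BC4: 6.
Smallest is BC3 with 4 mismatches.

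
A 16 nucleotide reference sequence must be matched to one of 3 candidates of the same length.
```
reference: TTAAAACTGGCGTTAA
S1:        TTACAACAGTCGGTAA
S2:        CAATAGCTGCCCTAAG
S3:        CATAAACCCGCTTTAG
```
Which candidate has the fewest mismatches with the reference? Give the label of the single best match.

S1

S1 differs at 4 bases; S2 differs at 8 bases; S3 differs at 7 bases. The closest is S1.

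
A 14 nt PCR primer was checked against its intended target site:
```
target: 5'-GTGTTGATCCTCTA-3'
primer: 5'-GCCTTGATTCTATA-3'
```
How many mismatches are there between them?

Mismatches (1-based): base 2: T→C; base 3: G→C; base 9: C→T; base 12: C→A.

4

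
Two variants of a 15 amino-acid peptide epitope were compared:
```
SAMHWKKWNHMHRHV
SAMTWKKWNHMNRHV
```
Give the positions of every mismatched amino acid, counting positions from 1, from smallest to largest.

4, 12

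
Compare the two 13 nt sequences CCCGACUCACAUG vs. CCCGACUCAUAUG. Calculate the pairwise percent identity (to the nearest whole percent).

92%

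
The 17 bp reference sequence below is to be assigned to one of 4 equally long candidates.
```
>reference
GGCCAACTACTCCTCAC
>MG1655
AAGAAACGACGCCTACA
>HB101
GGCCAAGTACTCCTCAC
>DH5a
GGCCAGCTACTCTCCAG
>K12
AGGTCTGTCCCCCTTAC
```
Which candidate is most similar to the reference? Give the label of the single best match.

HB101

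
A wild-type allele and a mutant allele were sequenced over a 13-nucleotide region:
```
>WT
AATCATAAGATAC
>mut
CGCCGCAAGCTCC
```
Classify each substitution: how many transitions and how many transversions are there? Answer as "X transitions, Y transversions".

Transitions (purine↔purine or pyrimidine↔pyrimidine): 2 A→G, 3 T→C, 5 A→G, 6 T→C.
Transversions (purine↔pyrimidine): 1 A→C, 10 A→C, 12 A→C.

4 transitions, 3 transversions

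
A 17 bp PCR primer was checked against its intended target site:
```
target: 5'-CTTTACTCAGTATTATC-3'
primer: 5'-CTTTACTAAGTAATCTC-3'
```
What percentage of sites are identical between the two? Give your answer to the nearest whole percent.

Mismatches at positions 8, 13, 15 (1-based): 3 of 17.
Identical positions: 14/17 = 82.35% → 82%.

82%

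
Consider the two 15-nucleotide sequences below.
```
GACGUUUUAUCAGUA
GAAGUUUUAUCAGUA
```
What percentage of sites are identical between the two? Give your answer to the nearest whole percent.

93%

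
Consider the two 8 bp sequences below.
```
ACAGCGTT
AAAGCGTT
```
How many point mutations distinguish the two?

1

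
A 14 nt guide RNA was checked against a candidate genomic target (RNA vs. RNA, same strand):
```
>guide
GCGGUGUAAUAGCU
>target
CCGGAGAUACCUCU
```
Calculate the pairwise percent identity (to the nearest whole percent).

Mismatches at positions 1, 5, 7, 8, 10, 11, 12 (1-based): 7 of 14.
Identical positions: 7/14 = 50% → 50%.

50%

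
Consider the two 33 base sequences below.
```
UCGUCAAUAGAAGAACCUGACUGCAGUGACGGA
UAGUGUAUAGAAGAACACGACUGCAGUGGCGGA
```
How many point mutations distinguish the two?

6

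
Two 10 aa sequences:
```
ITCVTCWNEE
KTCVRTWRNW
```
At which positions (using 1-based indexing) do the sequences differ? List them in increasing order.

Scanning 1-based: 1: I/K; 5: T/R; 6: C/T; 8: N/R; 9: E/N; 10: E/W.

1, 5, 6, 8, 9, 10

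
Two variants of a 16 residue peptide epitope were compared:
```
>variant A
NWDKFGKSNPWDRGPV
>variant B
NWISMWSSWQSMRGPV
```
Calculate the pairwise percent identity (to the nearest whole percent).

44%

9 positions differ (3, 4, 5, 6, 7, 9, 10, 11, 12), so 7 of 16 match: 7/16 = 43.75%.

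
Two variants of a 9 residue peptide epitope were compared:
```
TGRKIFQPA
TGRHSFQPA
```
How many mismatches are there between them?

Mismatches (1-based): position 4: K→H; position 5: I→S.

2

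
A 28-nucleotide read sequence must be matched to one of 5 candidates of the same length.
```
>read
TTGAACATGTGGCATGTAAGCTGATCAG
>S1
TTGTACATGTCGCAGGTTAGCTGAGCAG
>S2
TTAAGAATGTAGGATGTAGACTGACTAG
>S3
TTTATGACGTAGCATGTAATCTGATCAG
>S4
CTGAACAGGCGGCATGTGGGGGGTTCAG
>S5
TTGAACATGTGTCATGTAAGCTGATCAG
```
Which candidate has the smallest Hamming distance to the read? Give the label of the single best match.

S5

Hamming distances to read — S1: 5; S2: 9; S3: 6; S4: 8; S5: 1.
Smallest is S5 with 1 mismatch.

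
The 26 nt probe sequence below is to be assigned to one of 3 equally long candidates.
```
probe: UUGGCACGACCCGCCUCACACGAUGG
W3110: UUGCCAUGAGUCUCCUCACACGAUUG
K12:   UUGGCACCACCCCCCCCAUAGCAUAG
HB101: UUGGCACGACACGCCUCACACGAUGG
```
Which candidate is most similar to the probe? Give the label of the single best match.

HB101

Hamming distances to probe — W3110: 6; K12: 7; HB101: 1.
Smallest is HB101 with 1 mismatch.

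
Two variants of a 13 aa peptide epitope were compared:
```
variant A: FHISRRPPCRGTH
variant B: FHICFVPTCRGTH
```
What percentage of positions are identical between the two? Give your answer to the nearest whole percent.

69%

Mismatches at positions 4, 5, 6, 8 (1-based): 4 of 13.
Identical positions: 9/13 = 69.23% → 69%.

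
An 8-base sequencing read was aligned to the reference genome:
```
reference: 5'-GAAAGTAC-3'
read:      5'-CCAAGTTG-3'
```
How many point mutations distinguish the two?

4

Comparing position by position, 4 positions differ: 1 (G/C), 2 (A/C), 7 (A/T), 8 (C/G).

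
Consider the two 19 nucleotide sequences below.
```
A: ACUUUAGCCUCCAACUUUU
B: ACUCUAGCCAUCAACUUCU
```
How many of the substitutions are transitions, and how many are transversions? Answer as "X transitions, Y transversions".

3 transitions, 1 transversion

Transitions (purine↔purine or pyrimidine↔pyrimidine): 4 U→C, 11 C→U, 18 U→C.
Transversions (purine↔pyrimidine): 10 U→A.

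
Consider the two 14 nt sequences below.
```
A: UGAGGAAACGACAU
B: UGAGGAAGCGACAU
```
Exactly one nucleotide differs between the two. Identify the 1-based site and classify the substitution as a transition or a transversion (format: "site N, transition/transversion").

site 8, transition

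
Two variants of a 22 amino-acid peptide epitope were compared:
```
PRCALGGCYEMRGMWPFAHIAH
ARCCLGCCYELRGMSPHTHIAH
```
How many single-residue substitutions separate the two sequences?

7

Comparing position by position, 7 positions differ: 1 (P/A), 4 (A/C), 7 (G/C), 11 (M/L), 15 (W/S), 17 (F/H), 18 (A/T).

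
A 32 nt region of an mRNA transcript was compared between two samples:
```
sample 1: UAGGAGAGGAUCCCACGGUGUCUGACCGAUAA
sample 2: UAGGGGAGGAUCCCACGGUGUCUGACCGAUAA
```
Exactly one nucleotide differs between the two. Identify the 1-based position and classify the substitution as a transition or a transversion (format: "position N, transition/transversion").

position 5, transition

Position 5 changes A→G. A is a purine and G is a purine, so this is a transition.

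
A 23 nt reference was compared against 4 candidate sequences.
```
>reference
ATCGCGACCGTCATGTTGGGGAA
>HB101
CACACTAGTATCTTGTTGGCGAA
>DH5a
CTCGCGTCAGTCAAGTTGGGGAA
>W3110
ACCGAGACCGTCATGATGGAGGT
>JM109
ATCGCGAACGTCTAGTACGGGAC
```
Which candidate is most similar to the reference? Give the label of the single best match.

DH5a

Hamming distances to reference — HB101: 9; DH5a: 4; W3110: 6; JM109: 6.
Smallest is DH5a with 4 mismatches.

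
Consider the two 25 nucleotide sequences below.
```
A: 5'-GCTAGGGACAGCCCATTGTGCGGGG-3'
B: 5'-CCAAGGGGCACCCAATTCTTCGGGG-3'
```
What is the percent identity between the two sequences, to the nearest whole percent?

Mismatches at positions 1, 3, 8, 11, 14, 18, 20 (1-based): 7 of 25.
Identical positions: 18/25 = 72% → 72%.

72%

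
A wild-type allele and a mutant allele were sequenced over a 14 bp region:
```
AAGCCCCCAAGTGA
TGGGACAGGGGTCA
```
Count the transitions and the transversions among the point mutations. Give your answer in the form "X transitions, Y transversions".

Mismatches (1-based):
site 1: A→T (purine→pyrimidine, transversion)
site 2: A→G (purine→purine, transition)
site 4: C→G (pyrimidine→purine, transversion)
site 5: C→A (pyrimidine→purine, transversion)
site 7: C→A (pyrimidine→purine, transversion)
site 8: C→G (pyrimidine→purine, transversion)
site 9: A→G (purine→purine, transition)
site 10: A→G (purine→purine, transition)
site 13: G→C (purine→pyrimidine, transversion)

3 transitions, 6 transversions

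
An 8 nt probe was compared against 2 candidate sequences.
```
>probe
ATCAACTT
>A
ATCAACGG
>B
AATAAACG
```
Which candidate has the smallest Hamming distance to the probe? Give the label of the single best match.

Hamming distances to probe — A: 2; B: 5.
Smallest is A with 2 mismatches.

A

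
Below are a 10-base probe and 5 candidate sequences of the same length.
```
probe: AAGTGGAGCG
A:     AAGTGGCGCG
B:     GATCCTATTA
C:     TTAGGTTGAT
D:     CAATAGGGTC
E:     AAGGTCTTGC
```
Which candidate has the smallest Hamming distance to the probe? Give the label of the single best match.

A differs at 1 position; B differs at 8 positions; C differs at 8 positions; D differs at 6 positions; E differs at 7 positions. The closest is A.

A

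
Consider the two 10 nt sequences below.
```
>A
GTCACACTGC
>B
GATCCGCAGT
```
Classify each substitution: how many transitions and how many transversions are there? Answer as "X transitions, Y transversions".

Mismatches (1-based):
position 2: T→A (pyrimidine→purine, transversion)
position 3: C→T (pyrimidine→pyrimidine, transition)
position 4: A→C (purine→pyrimidine, transversion)
position 6: A→G (purine→purine, transition)
position 8: T→A (pyrimidine→purine, transversion)
position 10: C→T (pyrimidine→pyrimidine, transition)

3 transitions, 3 transversions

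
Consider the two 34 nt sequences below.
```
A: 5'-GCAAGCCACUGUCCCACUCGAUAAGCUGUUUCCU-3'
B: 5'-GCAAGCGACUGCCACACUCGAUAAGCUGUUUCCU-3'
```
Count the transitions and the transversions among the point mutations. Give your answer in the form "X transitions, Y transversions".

1 transition, 2 transversions

Mismatches (1-based):
site 7: C→G (pyrimidine→purine, transversion)
site 12: U→C (pyrimidine→pyrimidine, transition)
site 14: C→A (pyrimidine→purine, transversion)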